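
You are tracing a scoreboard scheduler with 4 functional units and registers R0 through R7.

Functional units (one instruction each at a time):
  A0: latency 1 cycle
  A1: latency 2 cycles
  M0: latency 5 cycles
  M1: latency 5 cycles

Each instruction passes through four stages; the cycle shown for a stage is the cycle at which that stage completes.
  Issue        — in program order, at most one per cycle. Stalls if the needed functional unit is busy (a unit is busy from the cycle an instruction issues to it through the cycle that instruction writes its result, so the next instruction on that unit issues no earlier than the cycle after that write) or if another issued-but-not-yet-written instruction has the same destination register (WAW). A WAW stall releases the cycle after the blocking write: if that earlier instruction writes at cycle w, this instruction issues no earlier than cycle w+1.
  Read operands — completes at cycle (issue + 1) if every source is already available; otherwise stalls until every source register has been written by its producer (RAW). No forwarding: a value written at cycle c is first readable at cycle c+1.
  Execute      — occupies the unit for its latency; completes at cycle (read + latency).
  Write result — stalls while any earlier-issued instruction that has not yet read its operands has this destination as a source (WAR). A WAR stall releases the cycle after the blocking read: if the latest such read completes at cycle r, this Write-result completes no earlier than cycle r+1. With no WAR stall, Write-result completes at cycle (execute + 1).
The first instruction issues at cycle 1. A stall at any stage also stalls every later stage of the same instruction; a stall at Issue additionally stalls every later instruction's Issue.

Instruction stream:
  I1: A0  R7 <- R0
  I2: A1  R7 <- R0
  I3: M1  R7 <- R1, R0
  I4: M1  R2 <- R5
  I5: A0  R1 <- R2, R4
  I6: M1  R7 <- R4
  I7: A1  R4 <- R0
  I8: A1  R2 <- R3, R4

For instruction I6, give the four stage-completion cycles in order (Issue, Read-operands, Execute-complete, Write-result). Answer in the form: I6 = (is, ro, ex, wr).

I1 -> (1, 2, 3, 4)
I2 -> (5, 6, 8, 9)  // WAW R7: wait I1 write@4
I3 -> (10, 11, 16, 17)  // WAW R7: wait I2 write@9
I4 -> (18, 19, 24, 25)  // struct: M1 busy until I3 writes@17
I5 -> (19, 26, 27, 28)  // RAW R2: wait I4 write@25
I6 -> (26, 27, 32, 33)  // struct: M1 busy until I4 writes@25
I7 -> (27, 28, 30, 31)
I8 -> (32, 33, 35, 36)  // struct: A1 busy until I7 writes@31

I6 = (26, 27, 32, 33)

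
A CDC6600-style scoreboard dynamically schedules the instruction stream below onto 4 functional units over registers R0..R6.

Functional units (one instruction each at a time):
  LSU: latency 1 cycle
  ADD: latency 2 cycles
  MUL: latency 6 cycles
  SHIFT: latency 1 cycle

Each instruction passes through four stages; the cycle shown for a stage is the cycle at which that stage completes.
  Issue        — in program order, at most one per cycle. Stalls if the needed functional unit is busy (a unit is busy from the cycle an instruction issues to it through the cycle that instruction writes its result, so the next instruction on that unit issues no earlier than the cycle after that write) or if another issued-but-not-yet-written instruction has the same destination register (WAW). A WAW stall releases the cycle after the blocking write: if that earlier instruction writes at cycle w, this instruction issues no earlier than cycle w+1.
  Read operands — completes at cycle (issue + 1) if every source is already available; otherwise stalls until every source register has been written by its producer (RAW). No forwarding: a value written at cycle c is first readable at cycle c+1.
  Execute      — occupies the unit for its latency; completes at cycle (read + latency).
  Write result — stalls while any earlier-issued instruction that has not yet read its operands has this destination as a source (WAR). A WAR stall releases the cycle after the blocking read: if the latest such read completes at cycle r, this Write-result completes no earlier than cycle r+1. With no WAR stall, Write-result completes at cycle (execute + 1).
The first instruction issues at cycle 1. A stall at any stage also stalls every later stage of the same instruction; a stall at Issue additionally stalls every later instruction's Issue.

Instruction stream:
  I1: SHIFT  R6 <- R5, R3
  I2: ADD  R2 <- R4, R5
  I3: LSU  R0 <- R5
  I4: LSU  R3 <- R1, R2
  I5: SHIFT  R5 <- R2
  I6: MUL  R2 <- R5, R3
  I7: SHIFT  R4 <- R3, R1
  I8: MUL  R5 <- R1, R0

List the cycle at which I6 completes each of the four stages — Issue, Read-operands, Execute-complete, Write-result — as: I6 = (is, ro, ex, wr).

  I1 | 1 | 2 | 3 | 4
  I2 | 2 | 3 | 5 | 6
  I3 | 3 | 4 | 5 | 6
  I4 | 7 | 8 | 9 | 10   struct: LSU busy until I3 writes@6
  I5 | 8 | 9 | 10 | 11
  I6 | 9 | 12 | 18 | 19   RAW R5: wait I5 write@11
  I7 | 12 | 13 | 14 | 15   struct: SHIFT busy until I5 writes@11
  I8 | 20 | 21 | 27 | 28   struct: MUL busy until I6 writes@19

I6 = (9, 12, 18, 19)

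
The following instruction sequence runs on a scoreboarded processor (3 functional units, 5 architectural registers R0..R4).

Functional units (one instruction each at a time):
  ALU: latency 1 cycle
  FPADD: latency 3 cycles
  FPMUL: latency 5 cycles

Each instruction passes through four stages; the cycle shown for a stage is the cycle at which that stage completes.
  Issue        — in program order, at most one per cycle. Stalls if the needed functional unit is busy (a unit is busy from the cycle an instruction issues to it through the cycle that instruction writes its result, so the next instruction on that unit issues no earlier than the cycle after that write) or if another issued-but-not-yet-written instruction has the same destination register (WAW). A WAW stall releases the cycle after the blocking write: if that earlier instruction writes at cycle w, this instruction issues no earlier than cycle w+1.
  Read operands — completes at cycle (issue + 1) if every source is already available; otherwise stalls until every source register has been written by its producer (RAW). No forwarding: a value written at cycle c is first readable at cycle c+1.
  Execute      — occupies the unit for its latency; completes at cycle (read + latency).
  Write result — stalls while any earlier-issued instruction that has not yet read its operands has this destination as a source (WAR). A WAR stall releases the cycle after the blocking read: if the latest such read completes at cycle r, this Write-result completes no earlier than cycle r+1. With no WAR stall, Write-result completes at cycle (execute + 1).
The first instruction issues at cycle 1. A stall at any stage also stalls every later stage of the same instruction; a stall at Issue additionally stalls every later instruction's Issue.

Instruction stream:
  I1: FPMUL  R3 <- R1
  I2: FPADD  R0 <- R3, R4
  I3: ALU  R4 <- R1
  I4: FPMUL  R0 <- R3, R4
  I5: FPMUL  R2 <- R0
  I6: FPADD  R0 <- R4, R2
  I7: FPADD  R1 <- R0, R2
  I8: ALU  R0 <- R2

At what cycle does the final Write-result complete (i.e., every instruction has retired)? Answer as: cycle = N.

cycle 1: I1→FPMUL
cycle 2: I1 RO; I2→FPADD
cycle 3: I3→ALU
cycle 4: I3 RO
cycle 5: I3 EX
cycle 7: I1 EX
cycle 8: I1 WR R3
cycle 9: I2 RO
cycle 10: I3 WR R4
cycle 12: I2 EX
cycle 13: I2 WR R0
cycle 14: I4→FPMUL
cycle 15: I4 RO
cycle 20: I4 EX
cycle 21: I4 WR R0
cycle 22: I5→FPMUL
cycle 23: I5 RO; I6→FPADD
cycle 28: I5 EX
cycle 29: I5 WR R2
cycle 30: I6 RO
cycle 33: I6 EX
cycle 34: I6 WR R0
cycle 35: I7→FPADD
cycle 36: I7 RO; I8→ALU
cycle 37: I8 RO
cycle 38: I8 EX
cycle 39: I7 EX; I8 WR R0
cycle 40: I7 WR R1

cycle = 40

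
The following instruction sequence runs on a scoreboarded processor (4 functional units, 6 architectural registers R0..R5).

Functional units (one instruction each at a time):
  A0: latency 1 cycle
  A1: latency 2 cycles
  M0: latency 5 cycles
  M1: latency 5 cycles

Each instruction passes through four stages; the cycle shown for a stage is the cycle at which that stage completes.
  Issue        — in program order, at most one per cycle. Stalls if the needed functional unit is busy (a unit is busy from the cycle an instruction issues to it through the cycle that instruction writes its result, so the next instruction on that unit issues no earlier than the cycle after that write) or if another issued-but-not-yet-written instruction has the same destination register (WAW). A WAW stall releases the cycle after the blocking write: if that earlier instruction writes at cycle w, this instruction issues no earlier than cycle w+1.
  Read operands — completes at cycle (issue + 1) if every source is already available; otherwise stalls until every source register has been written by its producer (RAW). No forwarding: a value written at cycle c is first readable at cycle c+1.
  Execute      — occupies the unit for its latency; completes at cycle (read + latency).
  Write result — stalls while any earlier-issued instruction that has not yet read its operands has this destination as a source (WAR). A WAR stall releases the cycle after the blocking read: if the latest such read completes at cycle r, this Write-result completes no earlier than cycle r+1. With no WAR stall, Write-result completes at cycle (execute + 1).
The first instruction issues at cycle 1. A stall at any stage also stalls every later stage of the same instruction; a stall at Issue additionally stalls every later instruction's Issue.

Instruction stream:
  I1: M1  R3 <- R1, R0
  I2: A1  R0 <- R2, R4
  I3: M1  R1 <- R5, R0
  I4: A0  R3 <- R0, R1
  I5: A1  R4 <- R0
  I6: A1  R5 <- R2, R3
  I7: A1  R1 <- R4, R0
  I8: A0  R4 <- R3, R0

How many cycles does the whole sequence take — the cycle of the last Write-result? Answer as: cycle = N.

c1: I1 issues→M1
c2: I1 reads, I2 issues→A1
c3: I2 reads
c5: I2 exec-done
c6: I2 writes R0
c7: I1 exec-done
c8: I1 writes R3
c9: I3 issues→M1
c10: I3 reads, I4 issues→A0
c11: I5 issues→A1
c12: I5 reads
c14: I5 exec-done
c15: I3 exec-done, I5 writes R4
c16: I3 writes R1, I6 issues→A1
c17: I4 reads
c18: I4 exec-done
c19: I4 writes R3
c20: I6 reads
c22: I6 exec-done
c23: I6 writes R5
c24: I7 issues→A1
c25: I7 reads, I8 issues→A0
c26: I8 reads
c27: I7 exec-done, I8 exec-done
c28: I7 writes R1, I8 writes R4

cycle = 28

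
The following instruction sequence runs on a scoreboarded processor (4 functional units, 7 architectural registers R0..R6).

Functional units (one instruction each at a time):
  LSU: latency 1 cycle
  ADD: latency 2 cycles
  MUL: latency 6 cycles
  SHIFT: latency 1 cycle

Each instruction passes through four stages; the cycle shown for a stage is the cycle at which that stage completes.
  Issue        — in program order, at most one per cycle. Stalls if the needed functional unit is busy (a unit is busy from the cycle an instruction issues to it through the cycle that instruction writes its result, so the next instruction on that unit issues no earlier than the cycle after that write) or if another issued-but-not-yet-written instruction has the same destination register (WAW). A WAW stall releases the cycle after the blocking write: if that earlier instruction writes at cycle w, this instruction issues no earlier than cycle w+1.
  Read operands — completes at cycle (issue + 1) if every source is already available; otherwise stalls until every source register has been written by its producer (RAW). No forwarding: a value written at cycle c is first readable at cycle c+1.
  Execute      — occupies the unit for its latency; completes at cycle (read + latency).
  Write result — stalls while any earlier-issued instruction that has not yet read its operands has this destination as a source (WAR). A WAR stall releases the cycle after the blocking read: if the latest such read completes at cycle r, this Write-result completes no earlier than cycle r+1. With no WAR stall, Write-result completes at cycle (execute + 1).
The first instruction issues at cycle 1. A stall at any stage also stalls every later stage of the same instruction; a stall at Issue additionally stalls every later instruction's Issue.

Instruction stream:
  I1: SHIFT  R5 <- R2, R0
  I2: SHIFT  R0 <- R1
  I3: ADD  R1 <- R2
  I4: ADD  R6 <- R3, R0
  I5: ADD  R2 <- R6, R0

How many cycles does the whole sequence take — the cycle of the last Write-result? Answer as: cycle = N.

cycle = 20

[1] I1→SHIFT
[2] I1 RO
[3] I1 EX
[4] I1 WR R5
[5] I2→SHIFT
[6] I2 RO, I3→ADD
[7] I2 EX, I3 RO
[8] I2 WR R0
[9] I3 EX
[10] I3 WR R1
[11] I4→ADD
[12] I4 RO
[14] I4 EX
[15] I4 WR R6
[16] I5→ADD
[17] I5 RO
[19] I5 EX
[20] I5 WR R2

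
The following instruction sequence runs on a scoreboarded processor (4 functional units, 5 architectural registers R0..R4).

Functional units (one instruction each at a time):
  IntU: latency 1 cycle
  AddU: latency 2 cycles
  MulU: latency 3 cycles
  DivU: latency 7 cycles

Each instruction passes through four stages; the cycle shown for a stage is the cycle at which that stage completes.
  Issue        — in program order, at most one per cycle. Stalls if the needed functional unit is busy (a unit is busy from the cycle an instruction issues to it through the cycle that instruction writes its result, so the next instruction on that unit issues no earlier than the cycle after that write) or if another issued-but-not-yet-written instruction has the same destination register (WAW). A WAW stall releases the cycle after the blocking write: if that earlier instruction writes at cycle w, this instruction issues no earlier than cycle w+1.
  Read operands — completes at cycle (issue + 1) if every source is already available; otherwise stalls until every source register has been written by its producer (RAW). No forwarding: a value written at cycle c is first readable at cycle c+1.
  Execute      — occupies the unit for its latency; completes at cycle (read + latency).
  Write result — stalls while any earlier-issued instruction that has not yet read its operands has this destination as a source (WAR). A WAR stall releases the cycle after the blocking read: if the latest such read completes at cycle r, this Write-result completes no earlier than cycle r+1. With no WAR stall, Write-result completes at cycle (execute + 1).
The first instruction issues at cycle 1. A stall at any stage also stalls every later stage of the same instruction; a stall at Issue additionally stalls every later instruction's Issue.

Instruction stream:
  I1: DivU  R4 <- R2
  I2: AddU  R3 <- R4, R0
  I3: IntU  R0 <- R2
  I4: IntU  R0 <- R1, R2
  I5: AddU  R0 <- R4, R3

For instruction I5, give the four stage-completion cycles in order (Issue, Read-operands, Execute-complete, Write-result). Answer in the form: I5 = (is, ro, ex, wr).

I5 = (17, 18, 20, 21)

t=1  I1→DivU
t=2  I1 RO | I2→AddU
t=3  I3→IntU
t=4  I3 RO
t=5  I3 EX
t=9  I1 EX
t=10  I1 WR R4
t=11  I2 RO
t=12  I3 WR R0
t=13  I2 EX | I4→IntU
t=14  I2 WR R3 | I4 RO
t=15  I4 EX
t=16  I4 WR R0
t=17  I5→AddU
t=18  I5 RO
t=20  I5 EX
t=21  I5 WR R0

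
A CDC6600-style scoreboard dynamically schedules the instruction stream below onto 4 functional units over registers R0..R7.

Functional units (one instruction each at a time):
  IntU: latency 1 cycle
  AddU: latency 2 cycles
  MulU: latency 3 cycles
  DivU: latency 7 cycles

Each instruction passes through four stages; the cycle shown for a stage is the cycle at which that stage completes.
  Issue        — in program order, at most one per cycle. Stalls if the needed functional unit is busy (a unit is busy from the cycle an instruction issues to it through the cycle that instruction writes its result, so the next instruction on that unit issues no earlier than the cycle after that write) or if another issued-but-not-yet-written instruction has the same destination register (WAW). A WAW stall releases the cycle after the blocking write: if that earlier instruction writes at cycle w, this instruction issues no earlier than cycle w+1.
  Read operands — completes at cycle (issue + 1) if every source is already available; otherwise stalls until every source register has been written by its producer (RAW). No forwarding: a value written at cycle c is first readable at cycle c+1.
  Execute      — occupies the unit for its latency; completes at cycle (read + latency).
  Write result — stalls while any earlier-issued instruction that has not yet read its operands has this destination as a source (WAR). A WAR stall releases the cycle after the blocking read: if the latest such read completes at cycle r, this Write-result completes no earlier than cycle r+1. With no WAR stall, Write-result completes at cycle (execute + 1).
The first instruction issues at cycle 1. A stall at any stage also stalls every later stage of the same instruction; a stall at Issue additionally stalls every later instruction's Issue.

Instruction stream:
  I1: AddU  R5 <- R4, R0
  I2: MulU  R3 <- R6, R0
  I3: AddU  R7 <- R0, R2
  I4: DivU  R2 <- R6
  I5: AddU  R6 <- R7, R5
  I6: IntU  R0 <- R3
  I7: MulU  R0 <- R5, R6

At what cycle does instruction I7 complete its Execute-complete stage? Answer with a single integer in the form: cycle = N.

cycle 1: I1 issues→AddU
cycle 2: I1 reads; I2 issues→MulU
cycle 3: I2 reads
cycle 4: I1 exec-done
cycle 5: I1 writes R5
cycle 6: I2 exec-done; I3 issues→AddU
cycle 7: I2 writes R3; I3 reads; I4 issues→DivU
cycle 8: I4 reads
cycle 9: I3 exec-done
cycle 10: I3 writes R7
cycle 11: I5 issues→AddU
cycle 12: I5 reads; I6 issues→IntU
cycle 13: I6 reads
cycle 14: I5 exec-done; I6 exec-done
cycle 15: I4 exec-done; I5 writes R6; I6 writes R0
cycle 16: I4 writes R2; I7 issues→MulU
cycle 17: I7 reads
cycle 20: I7 exec-done
cycle 21: I7 writes R0

cycle = 20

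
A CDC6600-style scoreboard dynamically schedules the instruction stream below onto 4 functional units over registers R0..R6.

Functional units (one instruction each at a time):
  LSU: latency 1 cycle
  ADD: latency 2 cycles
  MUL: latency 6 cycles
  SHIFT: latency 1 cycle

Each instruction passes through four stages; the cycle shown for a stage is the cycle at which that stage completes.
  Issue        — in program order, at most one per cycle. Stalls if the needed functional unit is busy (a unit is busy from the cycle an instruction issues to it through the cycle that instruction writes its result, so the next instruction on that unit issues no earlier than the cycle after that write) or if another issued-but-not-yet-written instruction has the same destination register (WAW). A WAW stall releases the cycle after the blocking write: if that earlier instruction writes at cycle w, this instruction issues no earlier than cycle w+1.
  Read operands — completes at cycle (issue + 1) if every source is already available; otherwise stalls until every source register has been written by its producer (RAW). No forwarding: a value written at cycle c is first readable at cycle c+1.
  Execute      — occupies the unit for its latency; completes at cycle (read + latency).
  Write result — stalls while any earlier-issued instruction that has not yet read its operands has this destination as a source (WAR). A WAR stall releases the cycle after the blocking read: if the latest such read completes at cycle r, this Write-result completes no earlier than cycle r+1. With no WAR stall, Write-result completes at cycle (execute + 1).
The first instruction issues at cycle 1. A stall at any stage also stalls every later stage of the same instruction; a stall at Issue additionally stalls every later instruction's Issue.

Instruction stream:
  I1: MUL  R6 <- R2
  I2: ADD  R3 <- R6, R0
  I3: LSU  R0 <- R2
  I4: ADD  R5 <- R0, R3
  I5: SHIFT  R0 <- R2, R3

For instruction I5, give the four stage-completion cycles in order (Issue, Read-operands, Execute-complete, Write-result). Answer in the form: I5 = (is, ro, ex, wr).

I5 = (15, 16, 17, 18)

  I1 | 1 | 2 | 8 | 9
  I2 | 2 | 10 | 12 | 13   RAW R6: wait I1 write@9
  I3 | 3 | 4 | 5 | 11   WAR R0: wait I2 read@10
  I4 | 14 | 15 | 17 | 18   struct: ADD busy until I2 writes@13
  I5 | 15 | 16 | 17 | 18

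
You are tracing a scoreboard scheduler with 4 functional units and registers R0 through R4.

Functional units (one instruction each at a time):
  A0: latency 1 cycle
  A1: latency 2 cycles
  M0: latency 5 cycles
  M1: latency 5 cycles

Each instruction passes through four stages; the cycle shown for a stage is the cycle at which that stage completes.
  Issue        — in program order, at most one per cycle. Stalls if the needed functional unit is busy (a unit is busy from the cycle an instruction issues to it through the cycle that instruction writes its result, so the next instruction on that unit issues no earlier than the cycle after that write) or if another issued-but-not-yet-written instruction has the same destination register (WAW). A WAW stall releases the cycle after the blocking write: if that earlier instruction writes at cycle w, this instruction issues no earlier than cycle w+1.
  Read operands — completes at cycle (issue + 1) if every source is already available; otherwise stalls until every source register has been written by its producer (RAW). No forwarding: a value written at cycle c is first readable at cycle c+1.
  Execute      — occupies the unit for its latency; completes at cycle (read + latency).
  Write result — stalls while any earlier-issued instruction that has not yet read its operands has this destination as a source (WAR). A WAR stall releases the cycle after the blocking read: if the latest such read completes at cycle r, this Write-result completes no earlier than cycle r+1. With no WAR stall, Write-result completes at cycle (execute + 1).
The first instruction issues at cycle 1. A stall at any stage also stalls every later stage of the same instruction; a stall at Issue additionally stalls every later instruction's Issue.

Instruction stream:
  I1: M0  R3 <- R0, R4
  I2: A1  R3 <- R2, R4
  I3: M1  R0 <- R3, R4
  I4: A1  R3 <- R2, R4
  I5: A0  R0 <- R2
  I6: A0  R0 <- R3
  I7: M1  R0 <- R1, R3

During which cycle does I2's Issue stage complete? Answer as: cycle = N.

cycle = 9

t=1  issue I1 (M0)
t=2  I1 read-ops
t=7  I1 finished on M0
t=8  I1→R3
t=9  issue I2 (A1)
t=10  I2 read-ops; issue I3 (M1)
t=12  I2 finished on A1
t=13  I2→R3
t=14  I3 read-ops; issue I4 (A1)
t=15  I4 read-ops
t=17  I4 finished on A1
t=18  I4→R3
t=19  I3 finished on M1
t=20  I3→R0
t=21  issue I5 (A0)
t=22  I5 read-ops
t=23  I5 finished on A0
t=24  I5→R0
t=25  issue I6 (A0)
t=26  I6 read-ops
t=27  I6 finished on A0
t=28  I6→R0
t=29  issue I7 (M1)
t=30  I7 read-ops
t=35  I7 finished on M1
t=36  I7→R0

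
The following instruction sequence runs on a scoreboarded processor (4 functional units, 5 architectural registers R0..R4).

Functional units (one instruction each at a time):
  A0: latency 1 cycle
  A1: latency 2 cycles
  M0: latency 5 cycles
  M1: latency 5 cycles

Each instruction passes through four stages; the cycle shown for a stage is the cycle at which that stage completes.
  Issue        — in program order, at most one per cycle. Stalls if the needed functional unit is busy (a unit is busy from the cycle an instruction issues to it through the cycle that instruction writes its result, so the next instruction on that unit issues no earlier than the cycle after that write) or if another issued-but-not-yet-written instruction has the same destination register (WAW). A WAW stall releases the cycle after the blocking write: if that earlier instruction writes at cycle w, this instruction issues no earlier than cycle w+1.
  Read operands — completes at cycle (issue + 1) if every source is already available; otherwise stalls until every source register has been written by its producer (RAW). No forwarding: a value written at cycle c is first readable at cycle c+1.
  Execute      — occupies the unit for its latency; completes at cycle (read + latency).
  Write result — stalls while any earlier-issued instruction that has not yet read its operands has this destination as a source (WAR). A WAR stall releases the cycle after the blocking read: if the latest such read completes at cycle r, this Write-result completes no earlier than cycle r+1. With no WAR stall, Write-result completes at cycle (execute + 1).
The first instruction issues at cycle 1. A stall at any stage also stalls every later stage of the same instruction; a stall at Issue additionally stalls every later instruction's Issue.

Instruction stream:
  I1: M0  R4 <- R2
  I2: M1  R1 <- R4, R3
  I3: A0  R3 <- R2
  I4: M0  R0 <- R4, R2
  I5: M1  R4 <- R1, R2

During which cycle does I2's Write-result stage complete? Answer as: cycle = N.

cycle = 15

c1: I1 issues→M0
c2: I1 reads · I2 issues→M1
c3: I3 issues→A0
c4: I3 reads
c5: I3 exec-done
c7: I1 exec-done
c8: I1 writes R4
c9: I2 reads · I4 issues→M0
c10: I3 writes R3 · I4 reads
c14: I2 exec-done
c15: I2 writes R1 · I4 exec-done
c16: I4 writes R0 · I5 issues→M1
c17: I5 reads
c22: I5 exec-done
c23: I5 writes R4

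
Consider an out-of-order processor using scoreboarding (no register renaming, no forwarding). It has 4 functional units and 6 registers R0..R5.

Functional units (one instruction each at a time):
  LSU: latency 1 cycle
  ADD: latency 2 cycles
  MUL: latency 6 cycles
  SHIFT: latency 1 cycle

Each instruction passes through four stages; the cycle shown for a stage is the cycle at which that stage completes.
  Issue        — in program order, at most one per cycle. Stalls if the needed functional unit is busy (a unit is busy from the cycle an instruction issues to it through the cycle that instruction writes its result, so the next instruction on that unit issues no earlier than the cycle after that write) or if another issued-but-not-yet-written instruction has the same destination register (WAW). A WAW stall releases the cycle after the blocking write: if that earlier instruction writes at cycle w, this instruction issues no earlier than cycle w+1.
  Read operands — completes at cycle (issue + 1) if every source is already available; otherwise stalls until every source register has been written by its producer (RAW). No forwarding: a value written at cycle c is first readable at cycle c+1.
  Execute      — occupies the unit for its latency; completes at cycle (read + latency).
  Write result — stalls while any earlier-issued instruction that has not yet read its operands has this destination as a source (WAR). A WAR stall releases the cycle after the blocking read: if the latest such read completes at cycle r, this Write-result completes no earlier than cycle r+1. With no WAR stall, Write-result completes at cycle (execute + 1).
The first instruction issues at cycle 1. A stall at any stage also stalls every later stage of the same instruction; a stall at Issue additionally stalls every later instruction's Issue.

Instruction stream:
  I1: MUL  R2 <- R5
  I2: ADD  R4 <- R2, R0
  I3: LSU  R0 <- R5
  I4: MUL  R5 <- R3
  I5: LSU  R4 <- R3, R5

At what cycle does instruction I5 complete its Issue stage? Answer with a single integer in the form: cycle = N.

c1: I1 issues→MUL
c2: I1 reads | I2 issues→ADD
c3: I3 issues→LSU
c4: I3 reads
c5: I3 exec-done
c8: I1 exec-done
c9: I1 writes R2
c10: I2 reads | I4 issues→MUL
c11: I3 writes R0 | I4 reads
c12: I2 exec-done
c13: I2 writes R4
c14: I5 issues→LSU
c17: I4 exec-done
c18: I4 writes R5
c19: I5 reads
c20: I5 exec-done
c21: I5 writes R4

cycle = 14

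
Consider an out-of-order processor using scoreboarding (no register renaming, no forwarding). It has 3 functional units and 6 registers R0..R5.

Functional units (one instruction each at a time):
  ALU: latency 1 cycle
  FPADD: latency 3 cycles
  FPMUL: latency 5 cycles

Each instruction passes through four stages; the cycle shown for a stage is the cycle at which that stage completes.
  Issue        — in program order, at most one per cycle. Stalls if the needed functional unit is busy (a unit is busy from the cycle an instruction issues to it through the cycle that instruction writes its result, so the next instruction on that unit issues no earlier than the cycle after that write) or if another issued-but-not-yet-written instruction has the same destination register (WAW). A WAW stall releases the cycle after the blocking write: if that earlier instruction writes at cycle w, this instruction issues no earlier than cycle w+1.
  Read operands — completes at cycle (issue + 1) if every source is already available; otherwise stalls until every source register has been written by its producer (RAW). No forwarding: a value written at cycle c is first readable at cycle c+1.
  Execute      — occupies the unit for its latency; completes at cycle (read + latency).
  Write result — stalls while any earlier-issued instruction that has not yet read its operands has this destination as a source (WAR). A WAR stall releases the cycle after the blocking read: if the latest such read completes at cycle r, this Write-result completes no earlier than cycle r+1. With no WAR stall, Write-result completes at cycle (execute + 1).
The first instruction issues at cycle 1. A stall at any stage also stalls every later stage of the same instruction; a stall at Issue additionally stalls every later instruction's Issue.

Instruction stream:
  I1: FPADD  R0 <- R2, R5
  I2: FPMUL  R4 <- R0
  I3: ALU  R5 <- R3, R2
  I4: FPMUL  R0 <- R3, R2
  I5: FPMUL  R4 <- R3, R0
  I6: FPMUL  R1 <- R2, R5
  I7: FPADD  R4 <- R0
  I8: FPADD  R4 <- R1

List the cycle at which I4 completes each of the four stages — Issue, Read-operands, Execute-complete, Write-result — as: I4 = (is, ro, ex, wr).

1) issue 1, read 2, done 5, write 6
2) issue 2, read 7, done 12, write 13  <RAW R0: wait I1 write@6>
3) issue 3, read 4, done 5, write 6
4) issue 14, read 15, done 20, write 21  <struct: FPMUL busy until I2 writes@13>
5) issue 22, read 23, done 28, write 29  <struct: FPMUL busy until I4 writes@21>
6) issue 30, read 31, done 36, write 37  <struct: FPMUL busy until I5 writes@29>
7) issue 31, read 32, done 35, write 36
8) issue 37, read 38, done 41, write 42  <struct: FPADD busy until I7 writes@36>

I4 = (14, 15, 20, 21)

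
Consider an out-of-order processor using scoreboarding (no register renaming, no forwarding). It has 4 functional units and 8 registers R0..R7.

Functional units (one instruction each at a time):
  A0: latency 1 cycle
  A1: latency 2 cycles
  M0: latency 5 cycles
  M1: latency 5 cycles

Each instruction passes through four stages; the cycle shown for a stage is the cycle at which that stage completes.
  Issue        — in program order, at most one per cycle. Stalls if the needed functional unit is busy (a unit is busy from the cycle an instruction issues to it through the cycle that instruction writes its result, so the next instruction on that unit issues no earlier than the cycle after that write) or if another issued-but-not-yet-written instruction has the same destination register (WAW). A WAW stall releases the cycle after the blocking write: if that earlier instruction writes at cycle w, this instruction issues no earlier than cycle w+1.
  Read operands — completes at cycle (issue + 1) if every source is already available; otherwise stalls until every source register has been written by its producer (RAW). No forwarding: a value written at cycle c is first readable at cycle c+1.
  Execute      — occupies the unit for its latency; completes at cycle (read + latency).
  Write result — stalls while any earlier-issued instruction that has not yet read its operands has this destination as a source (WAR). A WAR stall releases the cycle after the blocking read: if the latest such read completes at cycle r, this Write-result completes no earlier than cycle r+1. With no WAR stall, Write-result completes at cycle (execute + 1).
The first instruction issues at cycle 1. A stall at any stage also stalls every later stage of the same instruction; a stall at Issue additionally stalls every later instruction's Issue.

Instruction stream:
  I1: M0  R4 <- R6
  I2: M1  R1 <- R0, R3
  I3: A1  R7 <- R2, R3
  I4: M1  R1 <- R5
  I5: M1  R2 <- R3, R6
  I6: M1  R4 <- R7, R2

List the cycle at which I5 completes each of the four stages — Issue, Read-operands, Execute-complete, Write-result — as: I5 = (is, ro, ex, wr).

I5 = (18, 19, 24, 25)

t=1  issue I1 (M0)
t=2  I1 read-ops · issue I2 (M1)
t=3  I2 read-ops · issue I3 (A1)
t=4  I3 read-ops
t=6  I3 finished on A1
t=7  I1 finished on M0 · I3→R7
t=8  I1→R4 · I2 finished on M1
t=9  I2→R1
t=10  issue I4 (M1)
t=11  I4 read-ops
t=16  I4 finished on M1
t=17  I4→R1
t=18  issue I5 (M1)
t=19  I5 read-ops
t=24  I5 finished on M1
t=25  I5→R2
t=26  issue I6 (M1)
t=27  I6 read-ops
t=32  I6 finished on M1
t=33  I6→R4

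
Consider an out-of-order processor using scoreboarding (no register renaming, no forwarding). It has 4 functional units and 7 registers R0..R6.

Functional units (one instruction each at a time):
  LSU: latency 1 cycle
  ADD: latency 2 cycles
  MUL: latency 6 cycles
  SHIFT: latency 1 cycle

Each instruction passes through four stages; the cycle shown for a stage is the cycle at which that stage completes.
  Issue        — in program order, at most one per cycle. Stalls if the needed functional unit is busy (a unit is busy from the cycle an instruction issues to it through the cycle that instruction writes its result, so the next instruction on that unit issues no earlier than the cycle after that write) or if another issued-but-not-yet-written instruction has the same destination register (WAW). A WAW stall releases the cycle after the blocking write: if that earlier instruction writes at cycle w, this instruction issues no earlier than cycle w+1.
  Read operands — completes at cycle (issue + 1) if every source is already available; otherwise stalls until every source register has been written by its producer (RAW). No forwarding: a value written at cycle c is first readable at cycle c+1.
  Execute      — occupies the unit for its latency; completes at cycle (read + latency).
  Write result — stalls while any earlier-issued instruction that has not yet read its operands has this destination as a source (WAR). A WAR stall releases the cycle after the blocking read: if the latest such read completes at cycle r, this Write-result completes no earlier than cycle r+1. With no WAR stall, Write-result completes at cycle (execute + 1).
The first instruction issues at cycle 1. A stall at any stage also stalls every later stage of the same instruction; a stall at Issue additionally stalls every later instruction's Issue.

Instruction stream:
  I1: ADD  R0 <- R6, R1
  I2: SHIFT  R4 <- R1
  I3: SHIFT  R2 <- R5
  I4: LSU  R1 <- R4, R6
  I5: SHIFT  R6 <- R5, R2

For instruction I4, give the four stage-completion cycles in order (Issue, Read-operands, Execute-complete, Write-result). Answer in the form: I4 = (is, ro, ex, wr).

[I1] 1/2/4/5
[I2] 2/3/4/5
[I3] 6/7/8/9  (struct: SHIFT busy until I2 writes@5)
[I4] 7/8/9/10
[I5] 10/11/12/13  (struct: SHIFT busy until I3 writes@9)

I4 = (7, 8, 9, 10)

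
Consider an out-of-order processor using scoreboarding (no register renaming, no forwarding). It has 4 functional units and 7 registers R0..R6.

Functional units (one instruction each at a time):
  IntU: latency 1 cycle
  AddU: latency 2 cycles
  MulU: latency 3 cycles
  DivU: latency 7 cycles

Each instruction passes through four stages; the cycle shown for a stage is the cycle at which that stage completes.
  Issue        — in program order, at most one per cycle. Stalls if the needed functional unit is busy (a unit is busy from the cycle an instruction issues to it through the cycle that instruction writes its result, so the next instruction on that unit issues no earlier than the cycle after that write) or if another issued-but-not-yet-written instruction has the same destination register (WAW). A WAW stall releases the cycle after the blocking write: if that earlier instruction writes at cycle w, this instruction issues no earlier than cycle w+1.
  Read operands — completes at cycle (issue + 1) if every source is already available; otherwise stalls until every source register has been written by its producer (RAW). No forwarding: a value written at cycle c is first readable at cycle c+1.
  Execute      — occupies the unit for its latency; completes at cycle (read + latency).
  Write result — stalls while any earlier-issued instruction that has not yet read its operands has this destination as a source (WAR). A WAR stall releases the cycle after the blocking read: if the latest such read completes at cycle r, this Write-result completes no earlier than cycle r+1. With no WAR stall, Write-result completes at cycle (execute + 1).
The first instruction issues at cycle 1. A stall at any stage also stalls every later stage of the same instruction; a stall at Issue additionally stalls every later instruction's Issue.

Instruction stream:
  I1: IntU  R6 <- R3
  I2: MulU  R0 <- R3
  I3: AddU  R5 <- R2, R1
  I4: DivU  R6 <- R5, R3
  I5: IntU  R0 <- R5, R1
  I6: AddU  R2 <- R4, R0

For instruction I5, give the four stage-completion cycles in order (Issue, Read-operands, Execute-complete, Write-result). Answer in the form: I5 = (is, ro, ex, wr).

I5 = (8, 9, 10, 11)

[1] I1→IntU
[2] I1 RO | I2→MulU
[3] I1 EX | I2 RO | I3→AddU
[4] I1 WR R6 | I3 RO
[5] I4→DivU
[6] I2 EX | I3 EX
[7] I2 WR R0 | I3 WR R5
[8] I4 RO | I5→IntU
[9] I5 RO | I6→AddU
[10] I5 EX
[11] I5 WR R0
[12] I6 RO
[14] I6 EX
[15] I4 EX | I6 WR R2
[16] I4 WR R6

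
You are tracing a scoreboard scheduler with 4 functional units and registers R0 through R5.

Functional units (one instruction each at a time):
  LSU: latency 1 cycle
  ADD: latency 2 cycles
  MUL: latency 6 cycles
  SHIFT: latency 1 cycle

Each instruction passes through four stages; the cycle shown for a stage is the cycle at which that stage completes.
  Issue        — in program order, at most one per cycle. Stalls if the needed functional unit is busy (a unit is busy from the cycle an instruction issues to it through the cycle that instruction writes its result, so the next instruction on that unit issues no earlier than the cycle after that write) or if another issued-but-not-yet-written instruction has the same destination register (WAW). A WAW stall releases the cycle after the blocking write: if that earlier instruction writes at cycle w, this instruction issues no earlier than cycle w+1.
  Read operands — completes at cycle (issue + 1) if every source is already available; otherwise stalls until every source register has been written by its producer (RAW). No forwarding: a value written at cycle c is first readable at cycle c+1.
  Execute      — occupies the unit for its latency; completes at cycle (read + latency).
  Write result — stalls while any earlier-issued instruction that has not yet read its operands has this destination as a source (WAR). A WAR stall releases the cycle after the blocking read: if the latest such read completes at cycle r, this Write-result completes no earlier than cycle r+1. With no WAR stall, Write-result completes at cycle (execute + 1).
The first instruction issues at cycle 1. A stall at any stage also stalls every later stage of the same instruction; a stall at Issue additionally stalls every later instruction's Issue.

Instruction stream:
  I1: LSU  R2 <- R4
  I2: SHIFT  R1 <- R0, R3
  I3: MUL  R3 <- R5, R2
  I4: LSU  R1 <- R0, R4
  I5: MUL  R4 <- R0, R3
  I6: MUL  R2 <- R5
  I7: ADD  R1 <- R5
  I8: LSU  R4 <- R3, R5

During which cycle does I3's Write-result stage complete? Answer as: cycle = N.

cycle = 12

cycle 1: issue I1 (LSU)
cycle 2: I1 read-ops, issue I2 (SHIFT)
cycle 3: I1 finished on LSU, I2 read-ops, issue I3 (MUL)
cycle 4: I1→R2, I2 finished on SHIFT
cycle 5: I2→R1, I3 read-ops
cycle 6: issue I4 (LSU)
cycle 7: I4 read-ops
cycle 8: I4 finished on LSU
cycle 9: I4→R1
cycle 11: I3 finished on MUL
cycle 12: I3→R3
cycle 13: issue I5 (MUL)
cycle 14: I5 read-ops
cycle 20: I5 finished on MUL
cycle 21: I5→R4
cycle 22: issue I6 (MUL)
cycle 23: I6 read-ops, issue I7 (ADD)
cycle 24: I7 read-ops, issue I8 (LSU)
cycle 25: I8 read-ops
cycle 26: I7 finished on ADD, I8 finished on LSU
cycle 27: I7→R1, I8→R4
cycle 29: I6 finished on MUL
cycle 30: I6→R2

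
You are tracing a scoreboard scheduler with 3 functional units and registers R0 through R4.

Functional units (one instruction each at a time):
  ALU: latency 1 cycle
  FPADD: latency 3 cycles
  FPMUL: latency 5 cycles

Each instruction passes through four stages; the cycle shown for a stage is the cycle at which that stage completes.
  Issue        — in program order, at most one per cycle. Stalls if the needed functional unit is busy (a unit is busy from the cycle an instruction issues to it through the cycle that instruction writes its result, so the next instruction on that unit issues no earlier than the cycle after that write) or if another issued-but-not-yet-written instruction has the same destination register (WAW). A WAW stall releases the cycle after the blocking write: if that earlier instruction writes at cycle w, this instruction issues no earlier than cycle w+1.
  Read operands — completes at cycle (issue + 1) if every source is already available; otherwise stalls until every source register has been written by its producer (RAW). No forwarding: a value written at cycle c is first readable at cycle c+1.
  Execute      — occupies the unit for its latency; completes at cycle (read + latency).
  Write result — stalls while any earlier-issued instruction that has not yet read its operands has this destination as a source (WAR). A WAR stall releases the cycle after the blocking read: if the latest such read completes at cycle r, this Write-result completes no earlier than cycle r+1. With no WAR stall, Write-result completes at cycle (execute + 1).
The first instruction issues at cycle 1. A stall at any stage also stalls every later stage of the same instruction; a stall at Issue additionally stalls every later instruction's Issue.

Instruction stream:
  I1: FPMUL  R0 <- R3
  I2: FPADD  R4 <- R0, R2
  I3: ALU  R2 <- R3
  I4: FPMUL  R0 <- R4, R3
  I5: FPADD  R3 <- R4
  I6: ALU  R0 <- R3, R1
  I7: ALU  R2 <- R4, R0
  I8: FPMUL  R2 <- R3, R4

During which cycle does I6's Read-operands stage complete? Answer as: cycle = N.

cycle = 22

cycle 1: I1→FPMUL
cycle 2: I1 RO | I2→FPADD
cycle 3: I3→ALU
cycle 4: I3 RO
cycle 5: I3 EX
cycle 7: I1 EX
cycle 8: I1 WR R0
cycle 9: I2 RO | I4→FPMUL
cycle 10: I3 WR R2
cycle 12: I2 EX
cycle 13: I2 WR R4
cycle 14: I4 RO | I5→FPADD
cycle 15: I5 RO
cycle 18: I5 EX
cycle 19: I4 EX | I5 WR R3
cycle 20: I4 WR R0
cycle 21: I6→ALU
cycle 22: I6 RO
cycle 23: I6 EX
cycle 24: I6 WR R0
cycle 25: I7→ALU
cycle 26: I7 RO
cycle 27: I7 EX
cycle 28: I7 WR R2
cycle 29: I8→FPMUL
cycle 30: I8 RO
cycle 35: I8 EX
cycle 36: I8 WR R2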